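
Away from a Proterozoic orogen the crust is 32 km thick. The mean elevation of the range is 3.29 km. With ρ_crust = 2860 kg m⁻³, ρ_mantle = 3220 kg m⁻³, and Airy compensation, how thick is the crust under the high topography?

Root depth r = h ρ_c / (ρ_m − ρ_c) = 3.29 km × 2860 / 360 = 26.14 km.
Total thickness = T + h + r = 32 km + 3.29 km + 26.14 km = 61.4 km.

61.4 km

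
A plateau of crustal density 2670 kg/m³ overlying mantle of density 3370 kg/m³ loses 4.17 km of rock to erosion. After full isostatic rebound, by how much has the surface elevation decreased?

0.866 km

Rebound u = e ρ_c/ρ_m = 4.17 km × 2670/3370 = 3.304 km.
Net surface drop = e − u = 4.17 km − 3.304 km = e (ρ_m − ρ_c)/ρ_m = 0.866 km.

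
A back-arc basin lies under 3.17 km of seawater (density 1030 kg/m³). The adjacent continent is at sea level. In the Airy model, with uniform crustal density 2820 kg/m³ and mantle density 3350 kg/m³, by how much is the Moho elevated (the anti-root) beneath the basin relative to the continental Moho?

For local isostatic compensation: replacing crust with seawater at the top is compensated by replacing crust with mantle at the base: d (ρ_c − ρ_w) = a (ρ_m − ρ_c).
a = d (ρ_c − ρ_w)/(ρ_m − ρ_c) = 3.17 km × 1790/530 = 10.7 km.

10.7 km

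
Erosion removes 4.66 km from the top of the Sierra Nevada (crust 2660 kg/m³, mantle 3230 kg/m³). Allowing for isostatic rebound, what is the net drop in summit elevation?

Rebound u = e ρ_c/ρ_m = 4.66 km × 2660/3230 = 3.838 km.
Net surface drop = e − u = 4.66 km − 3.838 km = e (ρ_m − ρ_c)/ρ_m = 0.822 km.

0.822 km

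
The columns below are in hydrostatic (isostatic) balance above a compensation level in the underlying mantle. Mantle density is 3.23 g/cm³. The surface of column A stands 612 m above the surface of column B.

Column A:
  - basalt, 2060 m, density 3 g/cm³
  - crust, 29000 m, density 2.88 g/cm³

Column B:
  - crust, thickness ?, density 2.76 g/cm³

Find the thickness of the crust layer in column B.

Take the compensation level at the base of the deeper column (depth z_c below the surface of column A) and equate Σ ρ_i t_i down to z_c; mantle fills any gap and the z_c terms cancel.
Column A: 2060×3 + 29000×2.88 + (z_c − 31060)×3.23
Column B: 612×0 + x×2.76 + (z_c − 612 − 0 − x)×3.23
The z_c×3.23 term appears on both sides and cancels. Collect the known terms of each column as K = Σ(ρt)_known − 3.23 × (depth of known layers): K_A = 89700 − 3.23×31060 = −10623.8; K_B = 0 − 3.23×(612 + 0) = −1976.76.
Balance: K_A = K_B − x×(3.23 − 2.76), so x = (K_B − K_A)/(3.23 − 2.76) = 8647.04/0.47 = 18400 m.

18400 m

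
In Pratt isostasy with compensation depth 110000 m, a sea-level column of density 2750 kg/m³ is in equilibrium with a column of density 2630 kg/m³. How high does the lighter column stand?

5020 m

ρ_ref D = ρ (D + h) → h = D (ρ_ref − ρ)/ρ.
h = 110000 m × (2750 − 2630)/2630 = 5020 m.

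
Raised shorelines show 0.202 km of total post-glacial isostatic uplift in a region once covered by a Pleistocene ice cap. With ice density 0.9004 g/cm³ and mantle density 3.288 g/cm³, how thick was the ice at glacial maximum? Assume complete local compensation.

u = t ρ_ice/ρ_m → t = u ρ_m/ρ_ice = 0.202 km × 3.288/0.9004 = 0.738 km.

0.738 km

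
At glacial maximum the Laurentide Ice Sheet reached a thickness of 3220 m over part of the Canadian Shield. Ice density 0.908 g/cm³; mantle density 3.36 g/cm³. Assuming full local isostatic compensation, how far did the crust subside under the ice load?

In Airy isostatic equilibrium: the ice load ρ_ice t is balanced by mantle displaced below, ρ_m s.
s = t ρ_ice / ρ_m = 3220 m × 0.908/3.36 = 870 m.

870 m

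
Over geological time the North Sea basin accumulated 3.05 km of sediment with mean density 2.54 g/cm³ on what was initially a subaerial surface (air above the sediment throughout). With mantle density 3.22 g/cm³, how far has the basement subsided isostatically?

2.41 km

Subaerial load: s = t ρ_sed / ρ_m = 3.05 km × 2.54/3.22 = 2.41 km.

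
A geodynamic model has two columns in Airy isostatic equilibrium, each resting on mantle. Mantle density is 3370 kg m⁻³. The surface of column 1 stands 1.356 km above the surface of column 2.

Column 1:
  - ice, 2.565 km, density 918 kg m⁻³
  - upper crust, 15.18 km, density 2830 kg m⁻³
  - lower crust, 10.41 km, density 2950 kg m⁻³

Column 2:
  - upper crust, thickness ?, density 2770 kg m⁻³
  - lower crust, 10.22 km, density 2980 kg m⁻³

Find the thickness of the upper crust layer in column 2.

17.2 km

Take the compensation level at the base of the deeper column (depth z_c below the surface of column 1) and equate Σ ρ_i t_i down to z_c; mantle fills any gap and the z_c terms cancel.
Column 1: 2.565×918 + 15.18×2830 + 10.41×2950 + (z_c − 28.155)×3370
Column 2: 1.356×0 + x×2770 + 10.22×2980 + (z_c − 1.356 − 10.22 − x)×3370
The z_c×3370 term appears on both sides and cancels. Collect the known terms of each column as K = Σ(ρt)_known − 3370 × (depth of known layers): K_1 = 76023.57 − 3370×28.155 = −18858.78; K_2 = 30455.6 − 3370×(1.356 + 10.22) = −8555.52.
Balance: K_1 = K_2 − x×(3370 − 2770), so x = (K_2 − K_1)/(3370 − 2770) = 10303.3/600 = 17.2 km.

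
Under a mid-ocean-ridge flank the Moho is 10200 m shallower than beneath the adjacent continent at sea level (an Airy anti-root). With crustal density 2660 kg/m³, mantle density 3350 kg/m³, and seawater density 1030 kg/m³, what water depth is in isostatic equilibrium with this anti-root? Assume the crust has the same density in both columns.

Replacing a thickness d of crust by seawater at the top must be balanced by replacing crust with mantle at the base: d (ρ_c − ρ_w) = a (ρ_m − ρ_c).
d = a (ρ_m − ρ_c)/(ρ_c − ρ_w) = 10200 m × 690/1630 = 4320 m.

4320 m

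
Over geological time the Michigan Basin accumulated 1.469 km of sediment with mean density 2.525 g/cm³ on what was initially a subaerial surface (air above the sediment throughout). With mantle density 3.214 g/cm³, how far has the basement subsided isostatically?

Subaerial load: s = t ρ_sed / ρ_m = 1.469 km × 2.525/3.214 = 1.15 km.

1.15 km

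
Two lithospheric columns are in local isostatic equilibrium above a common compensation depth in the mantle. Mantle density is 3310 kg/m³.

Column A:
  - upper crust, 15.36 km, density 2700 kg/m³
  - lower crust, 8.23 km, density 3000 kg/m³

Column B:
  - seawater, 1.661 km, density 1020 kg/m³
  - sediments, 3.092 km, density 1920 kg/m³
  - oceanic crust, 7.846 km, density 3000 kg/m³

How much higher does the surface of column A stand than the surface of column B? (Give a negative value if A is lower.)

0.419 km

For any compensation level in the mantle, the mantle terms cancel and isostasy reduces to e = (Σt_A − Σt_B) − (Σ(ρt)_A − Σ(ρt)_B) / ρ_m.
Σt_A = 23.59 km; Σt_B = 12.599 km; Σ(ρt)_A = 66162; Σ(ρt)_B = 31168.86 (in km·kg/m³).
e = (23.59 − 12.599) − (66162 − 31168.86) / 3310 = 0.419 km.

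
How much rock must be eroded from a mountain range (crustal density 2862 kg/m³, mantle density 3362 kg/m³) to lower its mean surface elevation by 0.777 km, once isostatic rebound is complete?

5.22 km

Net drop Δ = e − u = e − e ρ_c/ρ_m = e (ρ_m − ρ_c)/ρ_m.
e = Δ ρ_m/(ρ_m − ρ_c) = 0.777 km × 3362/500 = 5.22 km.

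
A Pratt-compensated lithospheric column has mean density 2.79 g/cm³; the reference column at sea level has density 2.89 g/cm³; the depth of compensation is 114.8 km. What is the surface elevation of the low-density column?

4.11 km

ρ_ref D = ρ (D + h) → h = D (ρ_ref − ρ)/ρ.
h = 114.8 km × (2.89 − 2.79)/2.79 = 4.11 km.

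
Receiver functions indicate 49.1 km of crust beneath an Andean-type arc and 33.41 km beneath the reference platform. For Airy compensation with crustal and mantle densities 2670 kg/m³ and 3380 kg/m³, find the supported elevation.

3.3 km

Excess crust Δ = 49.1 km − 33.41 km = 15.69 km, split between elevation h and root r with h + r = Δ.
Airy balance ρ_c h = (ρ_m − ρ_c) r gives r = h ρ_c/(ρ_m − ρ_c), so h (1 + ρ_c/(ρ_m − ρ_c)) = Δ, i.e. h = Δ (ρ_m − ρ_c)/ρ_m.
h = 15.69 km × 710/3380 = 3.3 km.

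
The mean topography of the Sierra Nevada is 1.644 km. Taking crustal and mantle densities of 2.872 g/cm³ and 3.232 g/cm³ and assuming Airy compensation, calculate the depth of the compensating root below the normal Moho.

13.1 km

Balancing pressure at the compensation depth: the weight of the topography is balanced by the buoyancy of the root, ρ_c h = (ρ_m − ρ_c) r.
r = h · ρ_c / (ρ_m − ρ_c) = 1.644 km × 2.872 / (3.232 − 2.872) = 13.1 km.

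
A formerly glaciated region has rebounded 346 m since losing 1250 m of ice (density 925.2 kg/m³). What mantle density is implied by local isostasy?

3340 kg/m³

ρ_m = ρ_ice t / u = 925.2 × 1250 m/346 m = 3340 kg/m³.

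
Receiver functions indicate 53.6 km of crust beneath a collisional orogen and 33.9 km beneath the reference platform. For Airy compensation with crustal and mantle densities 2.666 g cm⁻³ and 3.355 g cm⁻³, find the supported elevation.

4.05 km

Excess crust Δ = 53.6 km − 33.9 km = 19.7 km, split between elevation h and root r with h + r = Δ.
Airy balance ρ_c h = (ρ_m − ρ_c) r gives r = h ρ_c/(ρ_m − ρ_c), so h (1 + ρ_c/(ρ_m − ρ_c)) = Δ, i.e. h = Δ (ρ_m − ρ_c)/ρ_m.
h = 19.7 km × 0.689/3.355 = 4.05 km.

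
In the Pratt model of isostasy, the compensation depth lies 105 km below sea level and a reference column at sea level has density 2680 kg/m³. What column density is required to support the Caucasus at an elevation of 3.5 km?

Pratt balance: ρ_ref D = ρ (D + h).
ρ = ρ_ref D/(D + h) = 2680 × 105 km/(105 km + 3.5 km) = 2590 kg/m³.

2590 kg/m³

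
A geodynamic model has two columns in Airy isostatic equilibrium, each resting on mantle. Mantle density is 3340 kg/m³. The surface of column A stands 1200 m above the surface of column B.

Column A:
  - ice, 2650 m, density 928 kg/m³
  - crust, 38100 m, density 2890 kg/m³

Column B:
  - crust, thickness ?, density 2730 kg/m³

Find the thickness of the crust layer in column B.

32000 m

Take the compensation level at the base of the deeper column (depth z_c below the surface of column A) and equate Σ ρ_i t_i down to z_c; mantle fills any gap and the z_c terms cancel.
Column A: 2650×928 + 38100×2890 + (z_c − 40750)×3340
Column B: 1200×0 + x×2730 + (z_c − 1200 − 0 − x)×3340
The z_c×3340 term appears on both sides and cancels. Collect the known terms of each column as K = Σ(ρt)_known − 3340 × (depth of known layers): K_A = 112568200 − 3340×40750 = −23536800; K_B = 0 − 3340×(1200 + 0) = −4008000.
Balance: K_A = K_B − x×(3340 − 2730), so x = (K_B − K_A)/(3340 − 2730) = 19528800/610 = 32000 m.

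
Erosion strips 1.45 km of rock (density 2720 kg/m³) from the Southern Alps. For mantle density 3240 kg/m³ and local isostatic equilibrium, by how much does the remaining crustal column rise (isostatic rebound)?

Unloading: uplift u = e ρ_c/ρ_m = 1.45 km × 2720/3240 = 1.22 km.

1.22 km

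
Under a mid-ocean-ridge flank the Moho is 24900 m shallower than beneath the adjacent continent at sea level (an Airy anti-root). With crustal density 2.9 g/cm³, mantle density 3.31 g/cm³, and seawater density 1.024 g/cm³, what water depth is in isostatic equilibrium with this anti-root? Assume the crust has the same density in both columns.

Replacing a thickness d of crust by seawater at the top must be balanced by replacing crust with mantle at the base: d (ρ_c − ρ_w) = a (ρ_m − ρ_c).
d = a (ρ_m − ρ_c)/(ρ_c − ρ_w) = 24900 m × 0.41/1.876 = 5440 m.

5440 m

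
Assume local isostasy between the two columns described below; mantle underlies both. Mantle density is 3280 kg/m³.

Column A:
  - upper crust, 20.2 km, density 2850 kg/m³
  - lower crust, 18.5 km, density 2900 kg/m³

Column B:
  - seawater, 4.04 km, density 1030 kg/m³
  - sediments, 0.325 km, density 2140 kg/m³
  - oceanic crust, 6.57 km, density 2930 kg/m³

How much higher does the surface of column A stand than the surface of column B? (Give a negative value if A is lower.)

For any compensation level in the mantle, the mantle terms cancel and isostasy reduces to e = (Σt_A − Σt_B) − (Σ(ρt)_A − Σ(ρt)_B) / ρ_m.
Σt_A = 38.7 km; Σt_B = 10.935 km; Σ(ρt)_A = 111220; Σ(ρt)_B = 24106.8 (in km·kg/m³).
e = (38.7 − 10.935) − (111220 − 24106.8) / 3280 = 1.21 km.

1.21 km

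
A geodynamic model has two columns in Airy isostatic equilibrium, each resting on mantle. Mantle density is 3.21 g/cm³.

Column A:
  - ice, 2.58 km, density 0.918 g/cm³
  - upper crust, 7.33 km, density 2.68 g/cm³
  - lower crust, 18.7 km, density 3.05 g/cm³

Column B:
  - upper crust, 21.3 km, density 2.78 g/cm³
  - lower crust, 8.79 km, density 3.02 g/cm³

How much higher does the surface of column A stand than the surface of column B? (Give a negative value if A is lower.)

For any compensation level in the mantle, the mantle terms cancel and isostasy reduces to e = (Σt_A − Σt_B) − (Σ(ρt)_A − Σ(ρt)_B) / ρ_m.
Σt_A = 28.61 km; Σt_B = 30.09 km; Σ(ρt)_A = 79.04784; Σ(ρt)_B = 85.7598 (in km·g/cm³).
e = (28.61 − 30.09) − (79.04784 − 85.7598) / 3.21 = 0.611 km.

0.611 km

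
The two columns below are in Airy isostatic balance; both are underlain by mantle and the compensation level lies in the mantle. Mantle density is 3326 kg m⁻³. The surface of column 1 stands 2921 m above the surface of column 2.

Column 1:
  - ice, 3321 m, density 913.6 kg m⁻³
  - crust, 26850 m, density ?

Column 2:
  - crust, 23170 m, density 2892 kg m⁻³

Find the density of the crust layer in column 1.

2890 kg m⁻³

Take the compensation level at the base of the deeper column (depth z_c below the surface of column 1) and equate Σ ρ_i t_i down to z_c; mantle fills any gap and the z_c terms cancel.
Column 1: 3321×913.6 + 26850×ρ + (z_c − 30171)×3326
Column 2: 2921×0 + 23170×2892 + (z_c − 2921 − 23170)×3326
The z_c×3326 term appears on both sides and cancels. Collect the known terms of each column as K = Σ(ρt)_known − 3326 × (depth of known layers): K_1 = 3034065.6 − 3326×30171 = −97314680.4; K_2 = 67007640 − 3326×(2921 + 23170) = −19771026.
Balance: K_1 + 26850×ρ = K_2, so ρ = (K_2 − K_1)/26850 = 77543700/26850 = 2890 kg m⁻³.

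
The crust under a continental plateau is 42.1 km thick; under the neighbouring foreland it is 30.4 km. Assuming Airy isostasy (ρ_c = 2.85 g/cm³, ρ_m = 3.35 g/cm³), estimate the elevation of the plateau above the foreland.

1.75 km

Excess crust Δ = 42.1 km − 30.4 km = 11.7 km, split between elevation h and root r with h + r = Δ.
Airy balance ρ_c h = (ρ_m − ρ_c) r gives r = h ρ_c/(ρ_m − ρ_c), so h (1 + ρ_c/(ρ_m − ρ_c)) = Δ, i.e. h = Δ (ρ_m − ρ_c)/ρ_m.
h = 11.7 km × 0.5/3.35 = 1.75 km.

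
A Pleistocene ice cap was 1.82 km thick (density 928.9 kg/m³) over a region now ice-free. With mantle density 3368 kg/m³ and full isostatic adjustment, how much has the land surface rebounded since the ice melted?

0.502 km

Removing the load lets mantle flow back in; uplift u satisfies ρ_ice t = ρ_m u.
u = t ρ_ice/ρ_m = 1.82 km × 928.9/3368 = 0.502 km.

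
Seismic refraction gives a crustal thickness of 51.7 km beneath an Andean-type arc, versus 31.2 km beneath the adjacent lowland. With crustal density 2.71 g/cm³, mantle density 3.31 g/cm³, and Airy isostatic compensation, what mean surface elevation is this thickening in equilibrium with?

Excess crust Δ = 51.7 km − 31.2 km = 20.5 km, split between elevation h and root r with h + r = Δ.
Airy balance ρ_c h = (ρ_m − ρ_c) r gives r = h ρ_c/(ρ_m − ρ_c), so h (1 + ρ_c/(ρ_m − ρ_c)) = Δ, i.e. h = Δ (ρ_m − ρ_c)/ρ_m.
h = 20.5 km × 0.6/3.31 = 3.72 km.

3.72 km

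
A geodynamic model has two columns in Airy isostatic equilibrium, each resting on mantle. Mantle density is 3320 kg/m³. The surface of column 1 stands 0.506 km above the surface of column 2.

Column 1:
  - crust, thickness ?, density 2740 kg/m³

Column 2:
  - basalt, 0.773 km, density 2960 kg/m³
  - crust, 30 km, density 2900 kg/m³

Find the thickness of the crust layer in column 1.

Take the compensation level at the base of the deeper column (depth z_c below the surface of column 1) and equate Σ ρ_i t_i down to z_c; mantle fills any gap and the z_c terms cancel.
Column 1: x×2740 + (z_c − 0 − x)×3320
Column 2: 0.506×0 + 0.773×2960 + 30×2900 + (z_c − 0.506 − 30.773)×3320
The z_c×3320 term appears on both sides and cancels. Collect the known terms of each column as K = Σ(ρt)_known − 3320 × (depth of known layers): K_1 = 0 − 3320×0 = 0; K_2 = 89288.08 − 3320×(0.506 + 30.773) = −14558.2.
Balance: K_1 − x×(3320 − 2740) = K_2, so x = (K_1 − K_2)/(3320 − 2740) = 14558.2/580 = 25.1 km.

25.1 km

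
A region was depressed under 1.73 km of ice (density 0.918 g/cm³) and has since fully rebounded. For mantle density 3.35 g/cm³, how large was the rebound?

Removing the load lets mantle flow back in; uplift u satisfies ρ_ice t = ρ_m u.
u = t ρ_ice/ρ_m = 1.73 km × 0.918/3.35 = 0.474 km.

0.474 km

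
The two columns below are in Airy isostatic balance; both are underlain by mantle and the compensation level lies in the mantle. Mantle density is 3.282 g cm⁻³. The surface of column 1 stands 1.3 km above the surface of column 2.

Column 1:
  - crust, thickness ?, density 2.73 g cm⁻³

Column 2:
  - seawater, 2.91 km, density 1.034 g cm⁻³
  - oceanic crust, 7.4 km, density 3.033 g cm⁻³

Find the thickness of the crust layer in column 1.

Take the compensation level at the base of the deeper column (depth z_c below the surface of column 1) and equate Σ ρ_i t_i down to z_c; mantle fills any gap and the z_c terms cancel.
Column 1: x×2.73 + (z_c − 0 − x)×3.282
Column 2: 1.3×0 + 2.91×1.034 + 7.4×3.033 + (z_c − 1.3 − 10.31)×3.282
The z_c×3.282 term appears on both sides and cancels. Collect the known terms of each column as K = Σ(ρt)_known − 3.282 × (depth of known layers): K_1 = 0 − 3.282×0 = 0; K_2 = 25.45314 − 3.282×(1.3 + 10.31) = −12.65088.
Balance: K_1 − x×(3.282 − 2.73) = K_2, so x = (K_1 − K_2)/(3.282 − 2.73) = 12.6509/0.552 = 22.9 km.

22.9 km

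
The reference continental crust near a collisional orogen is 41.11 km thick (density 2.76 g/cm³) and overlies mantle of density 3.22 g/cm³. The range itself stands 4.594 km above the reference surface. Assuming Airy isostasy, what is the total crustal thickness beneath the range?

Root depth r = h ρ_c / (ρ_m − ρ_c) = 4.594 km × 2.76 / 0.46 = 27.56 km.
Total thickness = T + h + r = 41.11 km + 4.594 km + 27.56 km = 73.3 km.

73.3 km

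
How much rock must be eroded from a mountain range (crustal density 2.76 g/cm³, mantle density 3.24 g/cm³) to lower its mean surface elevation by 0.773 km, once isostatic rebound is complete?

5.22 km

Net drop Δ = e − u = e − e ρ_c/ρ_m = e (ρ_m − ρ_c)/ρ_m.
e = Δ ρ_m/(ρ_m − ρ_c) = 0.773 km × 3.24/0.48 = 5.22 km.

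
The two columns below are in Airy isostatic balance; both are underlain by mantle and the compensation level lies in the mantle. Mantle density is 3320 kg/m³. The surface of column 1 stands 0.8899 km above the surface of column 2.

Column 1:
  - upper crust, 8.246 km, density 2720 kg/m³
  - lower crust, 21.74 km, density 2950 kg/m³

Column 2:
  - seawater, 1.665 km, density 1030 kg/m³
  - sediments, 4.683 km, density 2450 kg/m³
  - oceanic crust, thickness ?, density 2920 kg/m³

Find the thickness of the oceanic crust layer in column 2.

5.37 km

Take the compensation level at the base of the deeper column (depth z_c below the surface of column 1) and equate Σ ρ_i t_i down to z_c; mantle fills any gap and the z_c terms cancel.
Column 1: 8.246×2720 + 21.74×2950 + (z_c − 29.986)×3320
Column 2: 0.8899×0 + 1.665×1030 + 4.683×2450 + x×2920 + (z_c − 0.8899 − 6.348 − x)×3320
The z_c×3320 term appears on both sides and cancels. Collect the known terms of each column as K = Σ(ρt)_known − 3320 × (depth of known layers): K_1 = 86562.12 − 3320×29.986 = −12991.4; K_2 = 13188.3 − 3320×(0.8899 + 6.348) = −10841.528.
Balance: K_1 = K_2 − x×(3320 − 2920), so x = (K_2 − K_1)/(3320 − 2920) = 2149.87/400 = 5.37 km.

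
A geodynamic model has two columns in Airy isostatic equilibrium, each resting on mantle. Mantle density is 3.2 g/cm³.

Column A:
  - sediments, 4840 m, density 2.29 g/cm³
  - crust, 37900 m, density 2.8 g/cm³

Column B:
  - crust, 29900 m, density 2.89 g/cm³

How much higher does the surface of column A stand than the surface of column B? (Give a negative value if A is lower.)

For any compensation level in the mantle, the mantle terms cancel and isostasy reduces to e = (Σt_A − Σt_B) − (Σ(ρt)_A − Σ(ρt)_B) / ρ_m.
Σt_A = 42740 m; Σt_B = 29900 m; Σ(ρt)_A = 117203.6; Σ(ρt)_B = 86411 (in m·g/cm³).
e = (42740 − 29900) − (117203.6 − 86411) / 3.2 = 3220 m.

3220 m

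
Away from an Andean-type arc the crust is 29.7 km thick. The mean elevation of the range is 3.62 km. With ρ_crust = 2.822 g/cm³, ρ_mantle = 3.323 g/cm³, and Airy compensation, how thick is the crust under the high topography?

Root depth r = h ρ_c / (ρ_m − ρ_c) = 3.62 km × 2.822 / 0.501 = 20.39 km.
Total thickness = T + h + r = 29.7 km + 3.62 km + 20.39 km = 53.7 km.

53.7 km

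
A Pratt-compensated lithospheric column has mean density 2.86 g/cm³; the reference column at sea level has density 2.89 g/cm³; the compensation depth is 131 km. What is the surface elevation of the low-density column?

1.37 km

ρ_ref D = ρ (D + h) → h = D (ρ_ref − ρ)/ρ.
h = 131 km × (2.89 − 2.86)/2.86 = 1.37 km.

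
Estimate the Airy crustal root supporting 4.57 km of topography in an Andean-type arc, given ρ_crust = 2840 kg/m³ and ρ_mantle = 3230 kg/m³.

33.3 km

In Airy isostatic equilibrium: the weight of the topography is balanced by the buoyancy of the root, ρ_c h = (ρ_m − ρ_c) r.
r = h · ρ_c / (ρ_m − ρ_c) = 4.57 km × 2840 / (3230 − 2840) = 33.3 km.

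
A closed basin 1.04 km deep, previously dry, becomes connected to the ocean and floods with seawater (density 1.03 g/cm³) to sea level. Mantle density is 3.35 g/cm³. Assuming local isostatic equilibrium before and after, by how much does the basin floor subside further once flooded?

0.462 km

After flooding the water column is d + s deep. Its weight must equal the weight of mantle displaced by the extra subsidence s: (d + s) ρ_w = s ρ_m.
s = d ρ_w / (ρ_m − ρ_w) = 1.04 km × 1.03/(3.35 − 1.03) = 0.462 km.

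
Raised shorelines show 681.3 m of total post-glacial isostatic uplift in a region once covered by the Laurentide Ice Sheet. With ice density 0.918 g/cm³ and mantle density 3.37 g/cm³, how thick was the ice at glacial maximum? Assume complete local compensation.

2500 m

u = t ρ_ice/ρ_m → t = u ρ_m/ρ_ice = 681.3 m × 3.37/0.918 = 2500 m.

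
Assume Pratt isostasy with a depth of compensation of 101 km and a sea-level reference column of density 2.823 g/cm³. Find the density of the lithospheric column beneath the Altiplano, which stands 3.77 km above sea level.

Pratt balance: ρ_ref D = ρ (D + h).
ρ = ρ_ref D/(D + h) = 2.823 × 101 km/(101 km + 3.77 km) = 2.72 g/cm³.

2.72 g/cm³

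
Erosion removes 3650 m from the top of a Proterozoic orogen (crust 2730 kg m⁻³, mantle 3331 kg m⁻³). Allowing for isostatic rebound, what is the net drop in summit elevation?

Rebound u = e ρ_c/ρ_m = 3650 m × 2730/3331 = 2991 m.
Net surface drop = e − u = 3650 m − 2991 m = e (ρ_m − ρ_c)/ρ_m = 659 m.

659 m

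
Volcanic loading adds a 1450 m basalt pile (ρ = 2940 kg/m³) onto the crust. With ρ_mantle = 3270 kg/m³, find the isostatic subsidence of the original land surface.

Subaerial loading: s = t ρ_load / ρ_m.
s = 1450 m × 2940/3270 = 1300 m.

1300 m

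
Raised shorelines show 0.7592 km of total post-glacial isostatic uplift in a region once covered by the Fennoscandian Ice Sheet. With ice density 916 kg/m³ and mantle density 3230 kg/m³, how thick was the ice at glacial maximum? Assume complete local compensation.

u = t ρ_ice/ρ_m → t = u ρ_m/ρ_ice = 0.7592 km × 3230/916 = 2.68 km.

2.68 km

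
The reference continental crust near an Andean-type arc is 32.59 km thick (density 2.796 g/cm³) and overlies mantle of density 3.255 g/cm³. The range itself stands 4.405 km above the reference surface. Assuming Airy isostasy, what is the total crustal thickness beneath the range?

63.8 km

Root depth r = h ρ_c / (ρ_m − ρ_c) = 4.405 km × 2.796 / 0.459 = 26.83 km.
Total thickness = T + h + r = 32.59 km + 4.405 km + 26.83 km = 63.8 km.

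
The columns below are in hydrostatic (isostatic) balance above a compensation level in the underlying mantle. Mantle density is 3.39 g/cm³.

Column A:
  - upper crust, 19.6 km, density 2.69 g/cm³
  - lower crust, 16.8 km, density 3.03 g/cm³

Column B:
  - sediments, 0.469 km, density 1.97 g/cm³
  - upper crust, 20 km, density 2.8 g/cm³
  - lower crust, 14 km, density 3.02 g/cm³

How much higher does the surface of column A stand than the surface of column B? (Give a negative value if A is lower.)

For any compensation level in the mantle, the mantle terms cancel and isostasy reduces to e = (Σt_A − Σt_B) − (Σ(ρt)_A − Σ(ρt)_B) / ρ_m.
Σt_A = 36.4 km; Σt_B = 34.469 km; Σ(ρt)_A = 103.628; Σ(ρt)_B = 99.20393 (in km·g/cm³).
e = (36.4 − 34.469) − (103.628 − 99.20393) / 3.39 = 0.626 km.

0.626 km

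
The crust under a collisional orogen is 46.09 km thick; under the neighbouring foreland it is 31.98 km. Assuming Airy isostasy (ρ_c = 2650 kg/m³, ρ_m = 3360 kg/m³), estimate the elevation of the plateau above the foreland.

Excess crust Δ = 46.09 km − 31.98 km = 14.11 km, split between elevation h and root r with h + r = Δ.
Airy balance ρ_c h = (ρ_m − ρ_c) r gives r = h ρ_c/(ρ_m − ρ_c), so h (1 + ρ_c/(ρ_m − ρ_c)) = Δ, i.e. h = Δ (ρ_m − ρ_c)/ρ_m.
h = 14.11 km × 710/3360 = 2.98 km.

2.98 km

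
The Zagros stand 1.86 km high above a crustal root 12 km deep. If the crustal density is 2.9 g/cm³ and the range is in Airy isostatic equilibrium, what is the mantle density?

3.35 g/cm³

Airy balance: ρ_c h = (ρ_m − ρ_c) r → ρ_m = ρ_c (1 + h/r).
ρ_m = 2.9 × (1 + 1.86 km/12 km) = 3.35 g/cm³.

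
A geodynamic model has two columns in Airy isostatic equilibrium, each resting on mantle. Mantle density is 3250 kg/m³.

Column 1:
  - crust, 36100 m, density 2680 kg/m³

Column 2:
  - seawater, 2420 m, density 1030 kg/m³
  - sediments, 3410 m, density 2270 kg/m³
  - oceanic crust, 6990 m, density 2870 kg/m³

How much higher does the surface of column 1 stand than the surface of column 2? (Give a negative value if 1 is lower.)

For any compensation level in the mantle, the mantle terms cancel and isostasy reduces to e = (Σt_1 − Σt_2) − (Σ(ρt)_1 − Σ(ρt)_2) / ρ_m.
Σt_1 = 36100 m; Σt_2 = 12820 m; Σ(ρt)_1 = 96748000; Σ(ρt)_2 = 30294600 (in m·kg/m³).
e = (36100 − 12820) − (96748000 − 30294600) / 3250 = 2830 m.

2830 m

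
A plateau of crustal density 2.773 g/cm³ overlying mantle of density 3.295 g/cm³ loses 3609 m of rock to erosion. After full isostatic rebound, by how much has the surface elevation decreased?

572 m

Rebound u = e ρ_c/ρ_m = 3609 m × 2.773/3.295 = 3037 m.
Net surface drop = e − u = 3609 m − 3037 m = e (ρ_m − ρ_c)/ρ_m = 572 m.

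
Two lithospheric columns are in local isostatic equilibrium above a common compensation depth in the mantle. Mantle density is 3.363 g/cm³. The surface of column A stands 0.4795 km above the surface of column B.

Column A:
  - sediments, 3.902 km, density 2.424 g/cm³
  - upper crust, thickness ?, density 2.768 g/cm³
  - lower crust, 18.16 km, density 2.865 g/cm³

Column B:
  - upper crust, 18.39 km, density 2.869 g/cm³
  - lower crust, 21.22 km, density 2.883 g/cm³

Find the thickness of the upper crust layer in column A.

13.7 km

Take the compensation level at the base of the deeper column (depth z_c below the surface of column A) and equate Σ ρ_i t_i down to z_c; mantle fills any gap and the z_c terms cancel.
Column A: 3.902×2.424 + x×2.768 + 18.16×2.865 + (z_c − 22.062 − x)×3.363
Column B: 0.4795×0 + 18.39×2.869 + 21.22×2.883 + (z_c − 0.4795 − 39.61)×3.363
The z_c×3.363 term appears on both sides and cancels. Collect the known terms of each column as K = Σ(ρt)_known − 3.363 × (depth of known layers): K_A = 61.486848 − 3.363×22.062 = −12.707658; K_B = 113.93817 − 3.363×(0.4795 + 39.61) = −20.8828185.
Balance: K_A − x×(3.363 − 2.768) = K_B, so x = (K_A − K_B)/(3.363 − 2.768) = 8.17516/0.595 = 13.7 km.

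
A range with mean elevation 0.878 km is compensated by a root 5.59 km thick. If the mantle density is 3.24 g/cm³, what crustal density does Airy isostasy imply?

ρ_c h = (ρ_m − ρ_c) r → ρ_c (h + r) = ρ_m r → ρ_c = ρ_m r / (h + r).
ρ_c = 3.24 × 5.59 km / (0.878 km + 5.59 km) = 2.8 g/cm³.

2.8 g/cm³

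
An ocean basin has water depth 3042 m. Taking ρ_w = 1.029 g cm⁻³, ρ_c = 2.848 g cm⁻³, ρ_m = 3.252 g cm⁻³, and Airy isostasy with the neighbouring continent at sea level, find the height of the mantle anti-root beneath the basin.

Isostatic balance requires: replacing crust with seawater at the top is compensated by replacing crust with mantle at the base: d (ρ_c − ρ_w) = a (ρ_m − ρ_c).
a = d (ρ_c − ρ_w)/(ρ_m − ρ_c) = 3042 m × 1.819/0.404 = 13700 m.

13700 m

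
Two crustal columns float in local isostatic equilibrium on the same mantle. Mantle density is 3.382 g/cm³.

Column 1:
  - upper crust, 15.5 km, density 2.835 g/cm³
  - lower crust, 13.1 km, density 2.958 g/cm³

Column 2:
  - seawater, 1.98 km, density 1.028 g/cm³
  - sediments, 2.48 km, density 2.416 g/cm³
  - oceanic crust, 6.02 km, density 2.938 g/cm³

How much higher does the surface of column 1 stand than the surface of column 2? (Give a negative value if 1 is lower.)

1.27 km

For any compensation level in the mantle, the mantle terms cancel and isostasy reduces to e = (Σt_1 − Σt_2) − (Σ(ρt)_1 − Σ(ρt)_2) / ρ_m.
Σt_1 = 28.6 km; Σt_2 = 10.48 km; Σ(ρt)_1 = 82.6923; Σ(ρt)_2 = 25.71388 (in km·g/cm³).
e = (28.6 − 10.48) − (82.6923 − 25.71388) / 3.382 = 1.27 km.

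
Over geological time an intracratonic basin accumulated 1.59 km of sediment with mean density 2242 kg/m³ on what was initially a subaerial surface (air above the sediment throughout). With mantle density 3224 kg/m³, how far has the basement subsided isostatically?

1.11 km

Subaerial load: s = t ρ_sed / ρ_m = 1.59 km × 2242/3224 = 1.11 km.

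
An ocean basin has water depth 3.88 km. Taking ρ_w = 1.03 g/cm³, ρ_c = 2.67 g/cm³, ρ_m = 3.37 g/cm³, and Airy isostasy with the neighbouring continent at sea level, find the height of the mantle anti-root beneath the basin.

9.09 km

By Archimedes' principle applied to the lithosphere: replacing crust with seawater at the top is compensated by replacing crust with mantle at the base: d (ρ_c − ρ_w) = a (ρ_m − ρ_c).
a = d (ρ_c − ρ_w)/(ρ_m − ρ_c) = 3.88 km × 1.64/0.7 = 9.09 km.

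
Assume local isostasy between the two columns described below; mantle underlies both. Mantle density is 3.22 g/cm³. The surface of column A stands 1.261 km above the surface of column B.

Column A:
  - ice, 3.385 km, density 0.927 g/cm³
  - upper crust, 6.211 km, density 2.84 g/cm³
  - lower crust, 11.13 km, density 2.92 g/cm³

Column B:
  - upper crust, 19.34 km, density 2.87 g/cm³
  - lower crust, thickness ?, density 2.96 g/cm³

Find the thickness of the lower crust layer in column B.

10.1 km

Take the compensation level at the base of the deeper column (depth z_c below the surface of column A) and equate Σ ρ_i t_i down to z_c; mantle fills any gap and the z_c terms cancel.
Column A: 3.385×0.927 + 6.211×2.84 + 11.13×2.92 + (z_c − 20.726)×3.22
Column B: 1.261×0 + 19.34×2.87 + x×2.96 + (z_c − 1.261 − 19.34 − x)×3.22
The z_c×3.22 term appears on both sides and cancels. Collect the known terms of each column as K = Σ(ρt)_known − 3.22 × (depth of known layers): K_A = 53.276735 − 3.22×20.726 = −13.460985; K_B = 55.5058 − 3.22×(1.261 + 19.34) = −10.82942.
Balance: K_A = K_B − x×(3.22 − 2.96), so x = (K_B − K_A)/(3.22 − 2.96) = 2.63156/0.26 = 10.1 km.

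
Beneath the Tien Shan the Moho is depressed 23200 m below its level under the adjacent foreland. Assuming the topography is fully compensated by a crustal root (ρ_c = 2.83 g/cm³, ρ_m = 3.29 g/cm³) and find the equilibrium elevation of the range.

3770 m

Isostatic balance requires: ρ_c h = (ρ_m − ρ_c) r.
h = r (ρ_m − ρ_c) / ρ_c = 23200 m × (3.29 − 2.83) / 2.83 = 3770 m.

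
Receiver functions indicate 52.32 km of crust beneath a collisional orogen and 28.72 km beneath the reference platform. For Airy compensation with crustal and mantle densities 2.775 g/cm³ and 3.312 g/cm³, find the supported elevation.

3.83 km

Excess crust Δ = 52.32 km − 28.72 km = 23.6 km, split between elevation h and root r with h + r = Δ.
Airy balance ρ_c h = (ρ_m − ρ_c) r gives r = h ρ_c/(ρ_m − ρ_c), so h (1 + ρ_c/(ρ_m − ρ_c)) = Δ, i.e. h = Δ (ρ_m − ρ_c)/ρ_m.
h = 23.6 km × 0.537/3.312 = 3.83 km.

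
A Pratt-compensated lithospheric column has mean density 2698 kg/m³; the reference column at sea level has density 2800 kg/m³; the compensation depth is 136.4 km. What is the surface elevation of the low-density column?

ρ_ref D = ρ (D + h) → h = D (ρ_ref − ρ)/ρ.
h = 136.4 km × (2800 − 2698)/2698 = 5.16 km.

5.16 km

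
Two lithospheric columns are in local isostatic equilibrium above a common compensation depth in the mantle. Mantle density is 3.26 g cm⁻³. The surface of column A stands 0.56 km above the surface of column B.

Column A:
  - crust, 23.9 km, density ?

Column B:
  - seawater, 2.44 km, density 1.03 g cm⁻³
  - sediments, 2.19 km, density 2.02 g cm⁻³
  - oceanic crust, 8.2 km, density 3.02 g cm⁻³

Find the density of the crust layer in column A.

Take the compensation level at the base of the deeper column (depth z_c below the surface of column A) and equate Σ ρ_i t_i down to z_c; mantle fills any gap and the z_c terms cancel.
Column A: 23.9×ρ + (z_c − 23.9)×3.26
Column B: 0.56×0 + 2.44×1.03 + 2.19×2.02 + 8.2×3.02 + (z_c − 0.56 − 12.83)×3.26
The z_c×3.26 term appears on both sides and cancels. Collect the known terms of each column as K = Σ(ρt)_known − 3.26 × (depth of known layers): K_A = 0 − 3.26×23.9 = −77.914; K_B = 31.701 − 3.26×(0.56 + 12.83) = −11.9504.
Balance: K_A + 23.9×ρ = K_B, so ρ = (K_B − K_A)/23.9 = 65.9636/23.9 = 2.76 g cm⁻³.

2.76 g cm⁻³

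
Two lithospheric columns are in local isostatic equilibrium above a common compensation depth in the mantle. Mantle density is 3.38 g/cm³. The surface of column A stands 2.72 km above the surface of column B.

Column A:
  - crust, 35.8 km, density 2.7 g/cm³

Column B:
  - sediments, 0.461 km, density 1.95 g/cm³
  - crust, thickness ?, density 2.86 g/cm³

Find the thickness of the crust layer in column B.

27.9 km

Take the compensation level at the base of the deeper column (depth z_c below the surface of column A) and equate Σ ρ_i t_i down to z_c; mantle fills any gap and the z_c terms cancel.
Column A: 35.8×2.7 + (z_c − 35.8)×3.38
Column B: 2.72×0 + 0.461×1.95 + x×2.86 + (z_c − 2.72 − 0.461 − x)×3.38
The z_c×3.38 term appears on both sides and cancels. Collect the known terms of each column as K = Σ(ρt)_known − 3.38 × (depth of known layers): K_A = 96.66 − 3.38×35.8 = −24.344; K_B = 0.89895 − 3.38×(2.72 + 0.461) = −9.85283.
Balance: K_A = K_B − x×(3.38 − 2.86), so x = (K_B − K_A)/(3.38 − 2.86) = 14.4912/0.52 = 27.9 km.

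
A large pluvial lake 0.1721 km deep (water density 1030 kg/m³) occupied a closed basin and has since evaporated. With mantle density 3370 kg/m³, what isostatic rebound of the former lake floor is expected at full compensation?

0.0526 km

u = d ρ_w/ρ_m = 0.1721 km × 1030/3370 = 0.0526 km.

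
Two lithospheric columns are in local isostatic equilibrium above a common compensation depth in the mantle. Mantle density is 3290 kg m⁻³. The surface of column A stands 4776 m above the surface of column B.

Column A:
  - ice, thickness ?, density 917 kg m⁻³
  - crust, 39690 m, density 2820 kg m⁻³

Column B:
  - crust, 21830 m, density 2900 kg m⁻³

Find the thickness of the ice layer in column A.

Take the compensation level at the base of the deeper column (depth z_c below the surface of column A) and equate Σ ρ_i t_i down to z_c; mantle fills any gap and the z_c terms cancel.
Column A: x×917 + 39690×2820 + (z_c − 39690 − x)×3290
Column B: 4776×0 + 21830×2900 + (z_c − 4776 − 21830)×3290
The z_c×3290 term appears on both sides and cancels. Collect the known terms of each column as K = Σ(ρt)_known − 3290 × (depth of known layers): K_A = 111925800 − 3290×39690 = −18654300; K_B = 63307000 − 3290×(4776 + 21830) = −24226740.
Balance: K_A − x×(3290 − 917) = K_B, so x = (K_A − K_B)/(3290 − 917) = 5572440/2373 = 2350 m.

2350 m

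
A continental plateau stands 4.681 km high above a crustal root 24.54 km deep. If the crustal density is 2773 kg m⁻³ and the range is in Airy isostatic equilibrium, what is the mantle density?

3300 kg m⁻³

Airy balance: ρ_c h = (ρ_m − ρ_c) r → ρ_m = ρ_c (1 + h/r).
ρ_m = 2773 × (1 + 4.681 km/24.54 km) = 3300 kg m⁻³.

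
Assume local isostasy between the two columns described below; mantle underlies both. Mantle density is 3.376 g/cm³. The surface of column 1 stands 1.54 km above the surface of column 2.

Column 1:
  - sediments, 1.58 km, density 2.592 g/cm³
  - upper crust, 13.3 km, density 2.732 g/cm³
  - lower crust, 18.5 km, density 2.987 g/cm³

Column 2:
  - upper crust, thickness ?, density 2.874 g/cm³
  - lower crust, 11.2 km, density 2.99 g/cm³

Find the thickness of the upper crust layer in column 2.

Take the compensation level at the base of the deeper column (depth z_c below the surface of column 1) and equate Σ ρ_i t_i down to z_c; mantle fills any gap and the z_c terms cancel.
Column 1: 1.58×2.592 + 13.3×2.732 + 18.5×2.987 + (z_c − 33.38)×3.376
Column 2: 1.54×0 + x×2.874 + 11.2×2.99 + (z_c − 1.54 − 11.2 − x)×3.376
The z_c×3.376 term appears on both sides and cancels. Collect the known terms of each column as K = Σ(ρt)_known − 3.376 × (depth of known layers): K_1 = 95.69046 − 3.376×33.38 = −17.00042; K_2 = 33.488 − 3.376×(1.54 + 11.2) = −9.52224.
Balance: K_1 = K_2 − x×(3.376 − 2.874), so x = (K_2 − K_1)/(3.376 − 2.874) = 7.47818/0.502 = 14.9 km.

14.9 km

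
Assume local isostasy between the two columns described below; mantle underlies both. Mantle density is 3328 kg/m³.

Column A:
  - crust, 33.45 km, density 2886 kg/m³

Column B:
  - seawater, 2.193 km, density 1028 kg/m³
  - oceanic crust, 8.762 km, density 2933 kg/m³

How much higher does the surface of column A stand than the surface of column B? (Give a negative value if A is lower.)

For any compensation level in the mantle, the mantle terms cancel and isostasy reduces to e = (Σt_A − Σt_B) − (Σ(ρt)_A − Σ(ρt)_B) / ρ_m.
Σt_A = 33.45 km; Σt_B = 10.955 km; Σ(ρt)_A = 96536.7; Σ(ρt)_B = 27953.35 (in km·kg/m³).
e = (33.45 − 10.955) − (96536.7 − 27953.35) / 3328 = 1.89 km.

1.89 km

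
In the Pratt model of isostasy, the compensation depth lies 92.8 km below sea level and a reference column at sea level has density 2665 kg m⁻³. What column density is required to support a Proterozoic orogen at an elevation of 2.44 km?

2600 kg m⁻³

Pratt balance: ρ_ref D = ρ (D + h).
ρ = ρ_ref D/(D + h) = 2665 × 92.8 km/(92.8 km + 2.44 km) = 2600 kg m⁻³.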